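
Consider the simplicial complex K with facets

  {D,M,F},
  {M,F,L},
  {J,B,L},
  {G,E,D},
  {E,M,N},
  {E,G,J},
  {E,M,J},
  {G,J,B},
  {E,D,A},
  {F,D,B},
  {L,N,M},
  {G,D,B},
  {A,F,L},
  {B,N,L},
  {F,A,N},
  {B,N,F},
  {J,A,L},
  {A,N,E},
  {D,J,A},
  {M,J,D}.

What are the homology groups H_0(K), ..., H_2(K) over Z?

Fix the vertex order A < B < D < E < F < G < J < L < M < N and write every simplex with vertices in increasing order. Then dim K = 2 and the simplices of K are:

  0-simplices (10): A, B, D, E, F, G, J, L, M, N
  1-simplices (30): AD, AE, AF, AJ, AL, AN, BD, BF, BG, BJ, BL, BN, DE, DF, DG, DJ, DM, EG, EJ, EM, EN, FL, FM, FN, GJ, JL, JM, LM, LN, MN
  2-simplices (20): ADE, ADJ, AEN, AFL, AFN, AJL, BDF, BDG, BFN, BGJ, BJL, BLN, DEG, DFM, DJM, EGJ, EJM, EMN, FLM, LMN

Hence C_0 ≅ Z^10, C_1 ≅ Z^30, C_2 ≅ Z^20.

Boundary ∂_1: C_1 → C_0 sends each edge [p,q] (with p < q) to q − p. For instance
  ∂AE = E − A.
The resulting 10×30 matrix has rank 9, and its Smith normal form has invariant factors (1,1,1,1,1,1,1,1,1).

Boundary ∂_2: C_2 → C_1 maps a triangle to the signed sum of its edges. For instance
  ∂LMN = MN − LN + LM,
  ∂BDG = DG − BG + BD.
The resulting 30×20 matrix has rank 20, and its Smith normal form has invariant factors (1,1,1,1,1,1,1,1,1,1,1,1,1,1,1,1,1,1,1,2).

Now H_k = ker ∂_k / im ∂_{k+1}, so:

  H_0: rank C_0 − rank ∂_1 = 10 − 9 = 1, and the invariant factors of ∂_1 are all 1, so H_0 ≅ Z.
  H_1: rank ker ∂_1 − rank ∂_2 = (30 − 9) − 20 = 1, and ∂_2 has invariant factor 2 > 1, so H_1 ≅ Z × Z/2.
  H_2: rank ker ∂_2 − rank ∂_3 = (20 − 20) − 0 = 0, and there is no ∂_3, so H_2 ≅ 0.

As a check, the Euler characteristic is 10 − 30 + 20 = 0, which agrees with 1 − 1 + 0 = 0.

H_0 = Z,  H_1 = Z × Z/2,  H_2 = 0.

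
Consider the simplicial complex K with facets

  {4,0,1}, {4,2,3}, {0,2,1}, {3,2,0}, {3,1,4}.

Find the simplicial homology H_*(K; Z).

H_0 = Z,  H_1 = Z,  H_2 = 0.

We work with the vertex ordering 0 < 1 < 2 < 3 < 4. The simplices of K, each written with vertices in increasing order, are:

  0-simplices (5): [0], [1], [2], [3], [4]
  1-simplices (10): [0,1], [0,2], [0,3], [0,4], [1,2], [1,3], [1,4], [2,3], [2,4], [3,4]
  2-simplices (5): [0,1,2], [0,1,4], [0,2,3], [1,3,4], [2,3,4]

giving chain groups C_0 ≅ Z^5, C_1 ≅ Z^10, C_2 ≅ Z^5.

∂_1: C_1 → C_0 sends each edge [p,q] (with p < q) to q − p. For instance
  ∂[0,3] = [3] − [0].
This gives a 5×10 integer matrix of rank 4; reducing to Smith normal form yields diagonal entries (1,1,1,1).

∂_2: C_2 → C_1 sends each 2-simplex [p,q,r] to [q,r] − [p,r] + [p,q]. For instance
  ∂[0,2,3] = [2,3] − [0,3] + [0,2],
  ∂[0,1,2] = [1,2] − [0,2] + [0,1].
The 10×5 boundary matrix has rank 5 and Smith normal form diag(1,1,1,1,1).

Reading off H_k = ker ∂_k / im ∂_{k+1}:

  H_0: rank C_0 − rank ∂_1 = 5 − 4 = 1, and the invariant factors of ∂_1 are all 1, so H_0 = Z.
  H_1: rank ker ∂_1 − rank ∂_2 = (10 − 4) − 5 = 1, and the invariant factors of ∂_2 are all 1, so H_1 = Z.
  H_2: rank ker ∂_2 − rank ∂_3 = (5 − 5) − 0 = 0, and there is no ∂_3, so H_2 = 0.

(K is a triangulation of the Möbius band.)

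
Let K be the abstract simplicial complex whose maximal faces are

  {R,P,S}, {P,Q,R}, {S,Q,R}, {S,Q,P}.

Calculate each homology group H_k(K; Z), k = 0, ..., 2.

H_0 = Z,  H_1 = 0,  H_2 = Z.

Take the total order P < Q < R < S on the vertex set. Then K (dimension 2) consists of the simplices:

  0-simplices (4): P, Q, R, S
  1-simplices (6): PQ, PR, PS, QR, QS, RS
  2-simplices (4): PQR, PQS, PRS, QRS

Hence C_0 ≅ Z^4, C_1 ≅ Z^6, C_2 ≅ Z^4.

∂_1: C_1 → C_0 is given by ∂[p,q] = [q] − [p]. For instance
  ∂PQ = Q − P.
The resulting 4×6 matrix has rank 3, and its Smith normal form has invariant factors (1,1,1).

The boundary map ∂_2: C_2 → C_1 maps a triangle to the signed sum of its edges. For instance
  ∂PQR = QR − PR + PQ,
  ∂PRS = RS − PS + PR.
As a 6×4 matrix over Z this has rank 3, with invariant factors (1,1,1).

Reading off H_k = ker ∂_k / im ∂_{k+1}:

  H_0: rank C_0 − rank ∂_1 = 4 − 3 = 1, and the invariant factors of ∂_1 are all 1, so H_0 ≅ Z.
  H_1: rank ker ∂_1 − rank ∂_2 = (6 − 3) − 3 = 0, and the invariant factors of ∂_2 are all 1, so H_1 ≅ 0.
  H_2: rank ker ∂_2 − rank ∂_3 = (4 − 3) − 0 = 1, and there is no ∂_3, so H_2 ≅ Z.

(K is a triangulation of the 2-sphere S^2.)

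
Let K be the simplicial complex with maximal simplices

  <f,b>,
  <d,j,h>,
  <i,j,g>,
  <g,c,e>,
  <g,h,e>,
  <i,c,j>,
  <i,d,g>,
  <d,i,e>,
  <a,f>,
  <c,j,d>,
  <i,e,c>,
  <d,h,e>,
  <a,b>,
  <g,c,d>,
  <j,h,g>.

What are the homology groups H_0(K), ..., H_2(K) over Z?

K has 10 vertices, 21 edges, 12 triangles.
rank ∂_0 = 0, rank ∂_1 = 8 ⇒ b_0 = 10 − 0 − 8 = 2; all invariant factors of ∂_1 are 1 so no torsion. So H_0 ≅ Z^2.
rank ∂_1 = 8, rank ∂_2 = 12 ⇒ b_1 = 21 − 8 − 12 = 1; ∂_2 has invariant factor(s) [2] giving torsion. So H_1 ≅ Z ⊕ Z/2.
rank ∂_2 = 12, rank ∂_3 = 0 ⇒ b_2 = 12 − 12 − 0 = 0. So H_2 ≅ 0.

H_0 ≅ Z^2,  H_1 ≅ Z ⊕ Z/2,  H_2 = 0.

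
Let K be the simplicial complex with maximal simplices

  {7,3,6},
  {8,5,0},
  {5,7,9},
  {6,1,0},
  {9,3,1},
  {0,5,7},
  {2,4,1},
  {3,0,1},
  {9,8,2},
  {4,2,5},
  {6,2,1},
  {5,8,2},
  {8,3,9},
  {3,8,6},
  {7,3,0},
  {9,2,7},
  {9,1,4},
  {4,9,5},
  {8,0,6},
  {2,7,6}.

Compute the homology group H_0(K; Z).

H_0 = Z.

We work with the vertex ordering 0 < 1 < 2 < 3 < 4 < 5 < 6 < 7 < 8 < 9. The simplices of K, each written with vertices in increasing order, are:

  0-simplices (10): [0], [1], [2], [3], [4], [5], [6], [7], [8], [9]
  1-simplices (30): (30 of them)
  2-simplices (20): (20 of them)

Hence C_0 ≅ Z^10, C_1 ≅ Z^30, C_2 ≅ Z^20.

The boundary map ∂_1: C_1 → C_0 sends each edge [p,q] (with p < q) to q − p. For instance
  ∂[2,7] = [7] − [2].
This gives a 10×30 integer matrix of rank 9; reducing to Smith normal form yields diagonal entries (1,1,1,1,1,1,1,1,1).

∂_2: C_2 → C_1 acts by ∂[p,q,r] = [q,r] − [p,r] + [p,q]. For instance
  ∂[0,1,3] = [1,3] − [0,3] + [0,1],
  ∂[5,7,9] = [7,9] − [5,9] + [5,7].
The resulting 30×20 matrix has rank 20, and its Smith normal form has invariant factors (1,1,1,1,1,1,1,1,1,1,1,1,1,1,1,1,1,1,1,2).

From H_k ≅ ker(∂_k) / im(∂_{k+1}) we obtain:

  H_0: rank C_0 − rank ∂_1 = 10 − 9 = 1, and the invariant factors of ∂_1 are all 1, so H_0 = Z.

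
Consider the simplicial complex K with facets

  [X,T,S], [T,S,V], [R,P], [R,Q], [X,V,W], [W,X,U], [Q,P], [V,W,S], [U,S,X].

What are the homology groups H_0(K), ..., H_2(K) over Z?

H_0 ≅ Z^2,  H_1 ≅ Z^2,  H_2 = 0.

Order the vertices as P < Q < R < S < T < U < V < W < X. Listing each simplex with vertices in this order, K has dimension 2 with simplices:

  0-simplices (9): P, Q, R, S, T, U, V, W, X
  1-simplices (15): PQ, PR, QR, ST, SU, SV, SW, SX, TV, TX, UW, UX, VW, VX, WX
  2-simplices (6): STV, STX, SUX, SVW, UWX, VWX

so the chain groups are C_0 ≅ Z^9, C_1 ≅ Z^15, C_2 ≅ Z^6.

Boundary ∂_1: C_1 → C_0 sends each edge [p,q] (with p < q) to q − p.
The resulting 9×15 matrix has rank 7, and its Smith normal form has invariant factors (1,1,1,1,1,1,1).

Boundary ∂_2: C_2 → C_1 maps a triangle to the signed sum of its edges. For instance
  ∂SVW = VW − SW + SV,
  ∂STV = TV − SV + ST.
This gives a 15×6 integer matrix of rank 6; reducing to Smith normal form yields diagonal entries (1,1,1,1,1,1).

Now H_k = ker ∂_k / im ∂_{k+1}, so:

  H_0: rank C_0 − rank ∂_1 = 9 − 7 = 2, and the invariant factors of ∂_1 are all 1, so H_0 ≅ Z^2.
  H_1: rank ker ∂_1 − rank ∂_2 = (15 − 7) − 6 = 2, and the invariant factors of ∂_2 are all 1, so H_1 ≅ Z^2.
  H_2: rank ker ∂_2 − rank ∂_3 = (6 − 6) − 0 = 0, and there is no ∂_3, so H_2 ≅ 0.

As a check, the Euler characteristic is 9 − 15 + 6 = 0, which agrees with 2 − 2 + 0 = 0.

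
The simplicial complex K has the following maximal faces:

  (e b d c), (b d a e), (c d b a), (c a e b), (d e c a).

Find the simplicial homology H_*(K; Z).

H_0 = Z,  H_1 = 0,  H_2 = 0,  H_3 = Z.

Order the vertices as a < b < c < d < e. Listing each simplex with vertices in this order, K has dimension 3 with simplices:

  0-simplices (5): a, b, c, d, e
  1-simplices (10): ab, ac, ad, ae, bc, bd, be, cd, ce, de
  2-simplices (10): abc, abd, abe, acd, ace, ade, bcd, bce, bde, cde
  3-simplices (5): abcd, abce, abde, acde, bcde

so the chain groups are C_0 ≅ Z^5, C_1 ≅ Z^10, C_2 ≅ Z^10, C_3 ≅ Z^5.

The boundary map ∂_1: C_1 → C_0 maps an edge to its endpoints' difference, ∂[p,q] = q − p. For instance
  ∂ae = e − a.
The resulting 5×10 matrix has rank 4, and its Smith normal form has invariant factors (1,1,1,1).

The boundary map ∂_2: C_2 → C_1 sends each 2-simplex [p,q,r] to [q,r] − [p,r] + [p,q]. For instance
  ∂abe = be − ae + ab,
  ∂bce = ce − be + bc.
The 10×10 boundary matrix has rank 6 and Smith normal form diag(1,1,1,1,1,1).

The boundary map ∂_3: C_3 → C_2 sends each 3-simplex σ to the alternating sum Σ_i (−1)^i (σ with its i-th vertex removed). For instance
  ∂bcde = cde − bde + bce − bcd,
  ∂acde = cde − ade + ace − acd.
The 10×5 boundary matrix has rank 4 and Smith normal form diag(1,1,1,1).

Now H_k = ker ∂_k / im ∂_{k+1}, so:

  H_0: rank C_0 − rank ∂_1 = 5 − 4 = 1, and the invariant factors of ∂_1 are all 1, so H_0 ≅ Z.
  H_1: rank ker ∂_1 − rank ∂_2 = (10 − 4) − 6 = 0, and the invariant factors of ∂_2 are all 1, so H_1 ≅ 0.
  H_2: rank ker ∂_2 − rank ∂_3 = (10 − 6) − 4 = 0, and the invariant factors of ∂_3 are all 1, so H_2 ≅ 0.
  H_3: rank ker ∂_3 − rank ∂_4 = (5 − 4) − 0 = 1, and there is no ∂_4, so H_3 ≅ Z.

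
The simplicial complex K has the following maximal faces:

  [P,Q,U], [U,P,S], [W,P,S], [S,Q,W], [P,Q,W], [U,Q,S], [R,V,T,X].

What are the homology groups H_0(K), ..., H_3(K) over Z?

We work with the vertex ordering P < Q < R < S < T < U < V < W < X. The simplices of K, each written with vertices in increasing order, are:

  0-simplices (9): P, Q, R, S, T, U, V, W, X
  1-simplices (15): PQ, PS, PU, PW, QS, QU, QW, RT, RV, RX, SU, SW, TV, TX, VX
  2-simplices (10): PQU, PQW, PSU, PSW, QSU, QSW, RTV, RTX, RVX, TVX
  3-simplices (1): RTVX

giving chain groups C_0 ≅ Z^9, C_1 ≅ Z^15, C_2 ≅ Z^10, C_3 ≅ Z^1.

Boundary ∂_1: C_1 → C_0 maps an edge to its endpoints' difference, ∂[p,q] = q − p. For instance
  ∂QW = W − Q.
The resulting 9×15 matrix has rank 7, and its Smith normal form has invariant factors (1,1,1,1,1,1,1).

Boundary ∂_2: C_2 → C_1 acts by ∂[p,q,r] = [q,r] − [p,r] + [p,q]. For instance
  ∂PSU = SU − PU + PS,
  ∂RTV = TV − RV + RT.
The resulting 15×10 matrix has rank 8, and its Smith normal form has invariant factors (1,1,1,1,1,1,1,1).

Boundary ∂_3: C_3 → C_2 sends each 3-simplex σ to the alternating sum Σ_i (−1)^i (σ with its i-th vertex removed). For instance
  ∂RTVX = TVX − RVX + RTX − RTV.
The 10×1 boundary matrix has rank 1 and Smith normal form diag(1).

Now H_k = ker ∂_k / im ∂_{k+1}, so:

  H_0: rank C_0 − rank ∂_1 = 9 − 7 = 2, and the invariant factors of ∂_1 are all 1, so H_0 ≅ Z^2.
  H_1: rank ker ∂_1 − rank ∂_2 = (15 − 7) − 8 = 0, and the invariant factors of ∂_2 are all 1, so H_1 ≅ 0.
  H_2: rank ker ∂_2 − rank ∂_3 = (10 − 8) − 1 = 1, and the invariant factors of ∂_3 are all 1, so H_2 ≅ Z.
  H_3: rank ker ∂_3 − rank ∂_4 = (1 − 1) − 0 = 0, and there is no ∂_4, so H_3 ≅ 0.

H_0 ≅ Z^2,  H_1 = 0,  H_2 ≅ Z,  H_3 = 0.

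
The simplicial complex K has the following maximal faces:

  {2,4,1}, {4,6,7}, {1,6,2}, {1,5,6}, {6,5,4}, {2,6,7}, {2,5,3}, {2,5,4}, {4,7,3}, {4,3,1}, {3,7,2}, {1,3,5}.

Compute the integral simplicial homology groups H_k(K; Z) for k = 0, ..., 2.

H_0 = Z,  H_1 = Z/2,  H_2 = 0.

Order the vertices as 1 < 2 < 3 < 4 < 5 < 6 < 7. Listing each simplex with vertices in this order, K has dimension 2 with simplices:

  0-simplices (7): [1], [2], [3], [4], [5], [6], [7]
  1-simplices (18): [1,2], [1,3], [1,4], [1,5], [1,6], [2,3], [2,4], [2,5], [2,6], [2,7], [3,4], [3,5], [3,7], [4,5], [4,6], [4,7], [5,6], [6,7]
  2-simplices (12): [1,2,4], [1,2,6], [1,3,4], [1,3,5], [1,5,6], [2,3,5], [2,3,7], [2,4,5], [2,6,7], [3,4,7], [4,5,6], [4,6,7]

Hence C_0 ≅ Z^7, C_1 ≅ Z^18, C_2 ≅ Z^12.

∂_1: C_1 → C_0 sends each edge [p,q] (with p < q) to q − p.
The resulting 7×18 matrix has rank 6, and its Smith normal form has invariant factors (1,1,1,1,1,1).

The boundary map ∂_2: C_2 → C_1 acts by ∂[p,q,r] = [q,r] − [p,r] + [p,q]. For instance
  ∂[1,2,6] = [2,6] − [1,6] + [1,2],
  ∂[1,2,4] = [2,4] − [1,4] + [1,2].
This gives a 18×12 integer matrix of rank 12; reducing to Smith normal form yields diagonal entries (1,1,1,1,1,1,1,1,1,1,1,2).

Reading off H_k = ker ∂_k / im ∂_{k+1}:

  H_0: rank C_0 − rank ∂_1 = 7 − 6 = 1, and the invariant factors of ∂_1 are all 1, so H_0 ≅ Z.
  H_1: rank ker ∂_1 − rank ∂_2 = (18 − 6) − 12 = 0, and ∂_2 has invariant factor 2 > 1, so H_1 ≅ Z/2.
  H_2: rank ker ∂_2 − rank ∂_3 = (12 − 12) − 0 = 0, and there is no ∂_3, so H_2 ≅ 0.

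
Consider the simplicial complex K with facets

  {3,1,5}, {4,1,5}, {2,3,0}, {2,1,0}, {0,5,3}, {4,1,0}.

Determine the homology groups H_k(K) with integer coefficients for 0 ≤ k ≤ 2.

Take the total order 0 < 1 < 2 < 3 < 4 < 5 on the vertex set. Then K (dimension 2) consists of the simplices:

  0-simplices (6): [0], [1], [2], [3], [4], [5]
  1-simplices (12): [0,1], [0,2], [0,3], [0,4], [0,5], [1,2], [1,3], [1,4], [1,5], [2,3], [3,5], [4,5]
  2-simplices (6): [0,1,2], [0,1,4], [0,2,3], [0,3,5], [1,3,5], [1,4,5]

so the chain groups are C_0 ≅ Z^6, C_1 ≅ Z^12, C_2 ≅ Z^6.

The boundary map ∂_1: C_1 → C_0 is given by ∂[p,q] = [q] − [p]. For instance
  ∂[0,4] = [4] − [0].
The resulting 6×12 matrix has rank 5, and its Smith normal form has invariant factors (1,1,1,1,1).

The boundary map ∂_2: C_2 → C_1 maps a triangle to the signed sum of its edges. For instance
  ∂[1,3,5] = [3,5] − [1,5] + [1,3],
  ∂[0,3,5] = [3,5] − [0,5] + [0,3].
This gives a 12×6 integer matrix of rank 6; reducing to Smith normal form yields diagonal entries (1,1,1,1,1,1).

Computing H_k = (kernel of ∂_k) / (image of ∂_{k+1}):

  H_0: rank C_0 − rank ∂_1 = 6 − 5 = 1, and the invariant factors of ∂_1 are all 1, so H_0 ≅ Z.
  H_1: rank ker ∂_1 − rank ∂_2 = (12 − 5) − 6 = 1, and the invariant factors of ∂_2 are all 1, so H_1 ≅ Z.
  H_2: rank ker ∂_2 − rank ∂_3 = (6 − 6) − 0 = 0, and there is no ∂_3, so H_2 ≅ 0.

As a check, the Euler characteristic is 6 − 12 + 6 = 0, which agrees with 1 − 1 + 0 = 0.

H_0 = Z,  H_1 = Z,  H_2 = 0.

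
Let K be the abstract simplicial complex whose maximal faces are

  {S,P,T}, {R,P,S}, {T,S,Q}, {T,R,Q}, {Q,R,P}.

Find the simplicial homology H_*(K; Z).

H_0 ≅ Z,  H_1 ≅ Z,  H_2 = 0.

Fix the vertex order P < Q < R < S < T and write every simplex with vertices in increasing order. Then dim K = 2 and the simplices of K are:

  0-simplices (5): P, Q, R, S, T
  1-simplices (10): PQ, PR, PS, PT, QR, QS, QT, RS, RT, ST
  2-simplices (5): PQR, PRS, PST, QRT, QST

giving chain groups C_0 ≅ Z^5, C_1 ≅ Z^10, C_2 ≅ Z^5.

The boundary map ∂_1: C_1 → C_0 maps an edge to its endpoints' difference, ∂[p,q] = q − p.
This gives a 5×10 integer matrix of rank 4; reducing to Smith normal form yields diagonal entries (1,1,1,1).

The boundary map ∂_2: C_2 → C_1 acts by ∂[p,q,r] = [q,r] − [p,r] + [p,q]. For instance
  ∂QST = ST − QT + QS,
  ∂PQR = QR − PR + PQ.
The resulting 10×5 matrix has rank 5, and its Smith normal form has invariant factors (1,1,1,1,1).

Now H_k = ker ∂_k / im ∂_{k+1}, so:

  H_0: rank C_0 − rank ∂_1 = 5 − 4 = 1, and the invariant factors of ∂_1 are all 1, so H_0 = Z.
  H_1: rank ker ∂_1 − rank ∂_2 = (10 − 4) − 5 = 1, and the invariant factors of ∂_2 are all 1, so H_1 = Z.
  H_2: rank ker ∂_2 − rank ∂_3 = (5 − 5) − 0 = 0, and there is no ∂_3, so H_2 = 0.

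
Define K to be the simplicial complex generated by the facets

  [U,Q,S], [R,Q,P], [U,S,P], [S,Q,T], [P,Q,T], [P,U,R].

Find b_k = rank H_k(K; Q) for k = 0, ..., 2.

K has 6 vertices, 12 edges, 6 triangles.
rank ∂_0 = 0, rank ∂_1 = 5 ⇒ b_0 = 6 − 0 − 5 = 1; all invariant factors of ∂_1 are 1 so no torsion. So H_0 = Z.
rank ∂_1 = 5, rank ∂_2 = 6 ⇒ b_1 = 12 − 5 − 6 = 1; all invariant factors of ∂_2 are 1 so no torsion. So H_1 = Z.
rank ∂_2 = 6, rank ∂_3 = 0 ⇒ b_2 = 6 − 6 − 0 = 0. So H_2 = 0.

b_0 = 1, b_1 = 1, b_2 = 0.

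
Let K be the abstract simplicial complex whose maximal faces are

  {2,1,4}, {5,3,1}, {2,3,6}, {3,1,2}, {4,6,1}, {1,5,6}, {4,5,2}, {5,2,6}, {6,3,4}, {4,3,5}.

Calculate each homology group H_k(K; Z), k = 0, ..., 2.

H_0 = Z,  H_1 = Z/2Z,  H_2 = 0.

We work with the vertex ordering 1 < 2 < 3 < 4 < 5 < 6. The simplices of K, each written with vertices in increasing order, are:

  0-simplices (6): [1], [2], [3], [4], [5], [6]
  1-simplices (15): [1,2], [1,3], [1,4], [1,5], [1,6], [2,3], [2,4], [2,5], [2,6], [3,4], [3,5], [3,6], [4,5], [4,6], [5,6]
  2-simplices (10): [1,2,3], [1,2,4], [1,3,5], [1,4,6], [1,5,6], [2,3,6], [2,4,5], [2,5,6], [3,4,5], [3,4,6]

Hence C_0 ≅ Z^6, C_1 ≅ Z^15, C_2 ≅ Z^10.

Boundary ∂_1: C_1 → C_0 sends each edge [p,q] (with p < q) to q − p.
As a 6×15 matrix over Z this has rank 5, with invariant factors (1,1,1,1,1).

Boundary ∂_2: C_2 → C_1 acts by ∂[p,q,r] = [q,r] − [p,r] + [p,q]. For instance
  ∂[2,3,6] = [3,6] − [2,6] + [2,3],
  ∂[3,4,6] = [4,6] − [3,6] + [3,4].
The resulting 15×10 matrix has rank 10, and its Smith normal form has invariant factors (1,1,1,1,1,1,1,1,1,2).

Reading off H_k = ker ∂_k / im ∂_{k+1}:

  H_0: rank C_0 − rank ∂_1 = 6 − 5 = 1, and the invariant factors of ∂_1 are all 1, so H_0 ≅ Z.
  H_1: rank ker ∂_1 − rank ∂_2 = (15 − 5) − 10 = 0, and ∂_2 has invariant factor 2 > 1, so H_1 ≅ Z/2Z.
  H_2: rank ker ∂_2 − rank ∂_3 = (10 − 10) − 0 = 0, and there is no ∂_3, so H_2 ≅ 0.

(K is a triangulation of the real projective plane RP^2.)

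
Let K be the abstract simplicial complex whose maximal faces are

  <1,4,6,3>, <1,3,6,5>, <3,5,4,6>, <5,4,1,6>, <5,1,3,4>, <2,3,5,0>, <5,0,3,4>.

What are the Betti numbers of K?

b_0 = 1, b_1 = 0, b_2 = 0, b_3 = 1.

Fix the vertex order 0 < 1 < 2 < 3 < 4 < 5 < 6 and write every simplex with vertices in increasing order. Then dim K = 3 and the simplices of K are:

  0-simplices (7): [0], [1], [2], [3], [4], [5], [6]
  1-simplices (16): [0,2], [0,3], [0,4], [0,5], [1,3], [1,4], [1,5], [1,6], [2,3], [2,5], [3,4], [3,5], [3,6], [4,5], [4,6], [5,6]
  2-simplices (16): [0,2,3], [0,2,5], [0,3,4], [0,3,5], [0,4,5], [1,3,4], [1,3,5], [1,3,6], [1,4,5], [1,4,6], [1,5,6], [2,3,5], [3,4,5], [3,4,6], [3,5,6], [4,5,6]
  3-simplices (7): [0,2,3,5], [0,3,4,5], [1,3,4,5], [1,3,4,6], [1,3,5,6], [1,4,5,6], [3,4,5,6]

Hence C_0 ≅ Z^7, C_1 ≅ Z^16, C_2 ≅ Z^16, C_3 ≅ Z^7.

The boundary map ∂_1: C_1 → C_0 sends each edge [p,q] (with p < q) to q − p. For instance
  ∂[0,3] = [3] − [0].
The 7×16 boundary matrix has rank 6 and Smith normal form diag(1,1,1,1,1,1).

∂_2: C_2 → C_1 sends each 2-simplex [p,q,r] to [q,r] − [p,r] + [p,q]. For instance
  ∂[2,3,5] = [3,5] − [2,5] + [2,3],
  ∂[3,4,6] = [4,6] − [3,6] + [3,4].
As a 16×16 matrix over Z this has rank 10, with invariant factors (1,1,1,1,1,1,1,1,1,1).

Boundary ∂_3: C_3 → C_2 sends each 3-simplex σ to the alternating sum Σ_i (−1)^i (σ with its i-th vertex removed). For instance
  ∂[1,3,4,5] = [3,4,5] − [1,4,5] + [1,3,5] − [1,3,4],
  ∂[1,3,4,6] = [3,4,6] − [1,4,6] + [1,3,6] − [1,3,4].
As a 16×7 matrix over Z this has rank 6, with invariant factors (1,1,1,1,1,1).

Now H_k = ker ∂_k / im ∂_{k+1}, so:

  H_0: rank C_0 − rank ∂_1 = 7 − 6 = 1, and the invariant factors of ∂_1 are all 1, so H_0 = Z.
  H_1: rank ker ∂_1 − rank ∂_2 = (16 − 6) − 10 = 0, and the invariant factors of ∂_2 are all 1, so H_1 = 0.
  H_2: rank ker ∂_2 − rank ∂_3 = (16 − 10) − 6 = 0, and the invariant factors of ∂_3 are all 1, so H_2 = 0.
  H_3: rank ker ∂_3 − rank ∂_4 = (7 − 6) − 0 = 1, and there is no ∂_4, so H_3 = Z.

Hence the Betti numbers are b_0 = 1, b_1 = 0, b_2 = 0, b_3 = 1.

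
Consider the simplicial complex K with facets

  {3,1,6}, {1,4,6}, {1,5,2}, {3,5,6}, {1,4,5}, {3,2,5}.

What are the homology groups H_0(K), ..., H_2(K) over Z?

H_0 ≅ Z,  H_1 ≅ Z,  H_2 = 0.

Fix the vertex order 1 < 2 < 3 < 4 < 5 < 6 and write every simplex with vertices in increasing order. Then dim K = 2 and the simplices of K are:

  0-simplices (6): [1], [2], [3], [4], [5], [6]
  1-simplices (12): [1,2], [1,3], [1,4], [1,5], [1,6], [2,3], [2,5], [3,5], [3,6], [4,5], [4,6], [5,6]
  2-simplices (6): [1,2,5], [1,3,6], [1,4,5], [1,4,6], [2,3,5], [3,5,6]

Hence C_0 ≅ Z^6, C_1 ≅ Z^12, C_2 ≅ Z^6.

The boundary map ∂_1: C_1 → C_0 maps an edge to its endpoints' difference, ∂[p,q] = q − p. For instance
  ∂[2,3] = [3] − [2].
This gives a 6×12 integer matrix of rank 5; reducing to Smith normal form yields diagonal entries (1,1,1,1,1).

Boundary ∂_2: C_2 → C_1 maps a triangle to the signed sum of its edges. For instance
  ∂[2,3,5] = [3,5] − [2,5] + [2,3],
  ∂[1,4,5] = [4,5] − [1,5] + [1,4].
The resulting 12×6 matrix has rank 6, and its Smith normal form has invariant factors (1,1,1,1,1,1).

Computing H_k = (kernel of ∂_k) / (image of ∂_{k+1}):

  H_0: rank C_0 − rank ∂_1 = 6 − 5 = 1, and the invariant factors of ∂_1 are all 1, so H_0 = Z.
  H_1: rank ker ∂_1 − rank ∂_2 = (12 − 5) − 6 = 1, and the invariant factors of ∂_2 are all 1, so H_1 = Z.
  H_2: rank ker ∂_2 − rank ∂_3 = (6 − 6) − 0 = 0, and there is no ∂_3, so H_2 = 0.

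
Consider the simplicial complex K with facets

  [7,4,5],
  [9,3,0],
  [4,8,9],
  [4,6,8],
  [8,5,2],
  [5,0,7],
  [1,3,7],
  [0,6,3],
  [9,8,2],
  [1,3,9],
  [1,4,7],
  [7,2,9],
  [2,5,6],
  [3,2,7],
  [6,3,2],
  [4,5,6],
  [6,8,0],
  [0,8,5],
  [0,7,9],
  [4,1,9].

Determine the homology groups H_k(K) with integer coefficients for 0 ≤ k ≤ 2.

H_0 ≅ Z,  H_1 ≅ Z ⊕ Z/2Z,  H_2 = 0.

Order the vertices as 0 < 1 < 2 < 3 < 4 < 5 < 6 < 7 < 8 < 9. Listing each simplex with vertices in this order, K has dimension 2 with simplices:

  0-simplices (10): [0], [1], [2], [3], [4], [5], [6], [7], [8], [9]
  1-simplices (30): (30 of them)
  2-simplices (20): (20 of them)

Hence C_0 ≅ Z^10, C_1 ≅ Z^30, C_2 ≅ Z^20.

Boundary ∂_1: C_1 → C_0 sends each edge [p,q] (with p < q) to q − p. For instance
  ∂[0,3] = [3] − [0].
This gives a 10×30 integer matrix of rank 9; reducing to Smith normal form yields diagonal entries (1,1,1,1,1,1,1,1,1).

∂_2: C_2 → C_1 sends each 2-simplex [p,q,r] to [q,r] − [p,r] + [p,q]. For instance
  ∂[2,8,9] = [8,9] − [2,9] + [2,8],
  ∂[2,7,9] = [7,9] − [2,9] + [2,7].
This gives a 30×20 integer matrix of rank 20; reducing to Smith normal form yields diagonal entries (1,1,1,1,1,1,1,1,1,1,1,1,1,1,1,1,1,1,1,2).

Reading off H_k = ker ∂_k / im ∂_{k+1}:

  H_0: rank C_0 − rank ∂_1 = 10 − 9 = 1, and the invariant factors of ∂_1 are all 1, so H_0 ≅ Z.
  H_1: rank ker ∂_1 − rank ∂_2 = (30 − 9) − 20 = 1, and ∂_2 has invariant factor 2 > 1, so H_1 ≅ Z ⊕ Z/2Z.
  H_2: rank ker ∂_2 − rank ∂_3 = (20 − 20) − 0 = 0, and there is no ∂_3, so H_2 ≅ 0.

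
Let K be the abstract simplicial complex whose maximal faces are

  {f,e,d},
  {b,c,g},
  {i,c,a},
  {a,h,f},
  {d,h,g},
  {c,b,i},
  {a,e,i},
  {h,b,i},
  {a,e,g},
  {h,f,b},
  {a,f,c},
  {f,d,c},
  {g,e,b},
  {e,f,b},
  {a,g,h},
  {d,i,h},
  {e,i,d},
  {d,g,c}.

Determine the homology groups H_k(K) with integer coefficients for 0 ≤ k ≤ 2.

We work with the vertex ordering a < b < c < d < e < f < g < h < i. The simplices of K, each written with vertices in increasing order, are:

  0-simplices (9): a, b, c, d, e, f, g, h, i
  1-simplices (27): ac, ae, af, ag, ah, ai, bc, be, bf, bg, bh, bi, cd, cf, cg, ci, de, df, dg, dh, di, ef, eg, ei, fh, gh, hi
  2-simplices (18): acf, aci, aeg, aei, afh, agh, bcg, bci, bef, beg, bfh, bhi, cdf, cdg, def, dei, dgh, dhi

giving chain groups C_0 ≅ Z^9, C_1 ≅ Z^27, C_2 ≅ Z^18.

∂_1: C_1 → C_0 maps an edge to its endpoints' difference, ∂[p,q] = q − p. For instance
  ∂bh = h − b.
The resulting 9×27 matrix has rank 8, and its Smith normal form has invariant factors (1,1,1,1,1,1,1,1).

Boundary ∂_2: C_2 → C_1 sends each 2-simplex [p,q,r] to [q,r] − [p,r] + [p,q]. For instance
  ∂bcg = cg − bg + bc,
  ∂aei = ei − ai + ae.
The 27×18 boundary matrix has rank 17 and Smith normal form diag(1,1,1,1,1,1,1,1,1,1,1,1,1,1,1,1,1).

From H_k ≅ ker(∂_k) / im(∂_{k+1}) we obtain:

  H_0: rank C_0 − rank ∂_1 = 9 − 8 = 1, and the invariant factors of ∂_1 are all 1, so H_0 ≅ Z.
  H_1: rank ker ∂_1 − rank ∂_2 = (27 − 8) − 17 = 2, and the invariant factors of ∂_2 are all 1, so H_1 ≅ Z^2.
  H_2: rank ker ∂_2 − rank ∂_3 = (18 − 17) − 0 = 1, and there is no ∂_3, so H_2 ≅ Z.

(K is a triangulation of the torus T^2.)

H_0 = Z,  H_1 = Z^2,  H_2 = Z.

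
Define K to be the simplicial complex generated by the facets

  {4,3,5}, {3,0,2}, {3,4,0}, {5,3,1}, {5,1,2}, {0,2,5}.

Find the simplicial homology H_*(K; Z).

H_0 ≅ Z,  H_1 ≅ Z,  H_2 = 0.

Take the total order 0 < 1 < 2 < 3 < 4 < 5 on the vertex set. Then K (dimension 2) consists of the simplices:

  0-simplices (6): [0], [1], [2], [3], [4], [5]
  1-simplices (12): [0,2], [0,3], [0,4], [0,5], [1,2], [1,3], [1,5], [2,3], [2,5], [3,4], [3,5], [4,5]
  2-simplices (6): [0,2,3], [0,2,5], [0,3,4], [1,2,5], [1,3,5], [3,4,5]

giving chain groups C_0 ≅ Z^6, C_1 ≅ Z^12, C_2 ≅ Z^6.

The boundary map ∂_1: C_1 → C_0 maps an edge to its endpoints' difference, ∂[p,q] = q − p. For instance
  ∂[3,4] = [4] − [3].
The 6×12 boundary matrix has rank 5 and Smith normal form diag(1,1,1,1,1).

The boundary map ∂_2: C_2 → C_1 maps a triangle to the signed sum of its edges. For instance
  ∂[1,2,5] = [2,5] − [1,5] + [1,2],
  ∂[0,3,4] = [3,4] − [0,4] + [0,3].
This gives a 12×6 integer matrix of rank 6; reducing to Smith normal form yields diagonal entries (1,1,1,1,1,1).

From H_k ≅ ker(∂_k) / im(∂_{k+1}) we obtain:

  H_0: rank C_0 − rank ∂_1 = 6 − 5 = 1, and the invariant factors of ∂_1 are all 1, so H_0 ≅ Z.
  H_1: rank ker ∂_1 − rank ∂_2 = (12 − 5) − 6 = 1, and the invariant factors of ∂_2 are all 1, so H_1 ≅ Z.
  H_2: rank ker ∂_2 − rank ∂_3 = (6 − 6) − 0 = 0, and there is no ∂_3, so H_2 ≅ 0.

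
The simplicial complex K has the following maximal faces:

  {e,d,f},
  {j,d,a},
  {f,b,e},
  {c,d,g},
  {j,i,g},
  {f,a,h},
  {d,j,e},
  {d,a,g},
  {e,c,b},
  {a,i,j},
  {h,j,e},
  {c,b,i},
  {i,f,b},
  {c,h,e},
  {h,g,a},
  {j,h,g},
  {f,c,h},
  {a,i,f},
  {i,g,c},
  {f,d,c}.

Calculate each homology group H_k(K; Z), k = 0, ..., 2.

We work with the vertex ordering a < b < c < d < e < f < g < h < i < j. The simplices of K, each written with vertices in increasing order, are:

  0-simplices (10): a, b, c, d, e, f, g, h, i, j
  1-simplices (30): ad, af, ag, ah, ai, aj, bc, be, bf, bi, cd, ce, cf, cg, ch, ci, de, df, dg, dj, ef, eh, ej, fh, fi, gh, gi, gj, hj, ij
  2-simplices (20): adg, adj, afh, afi, agh, aij, bce, bci, bef, bfi, cdf, cdg, ceh, cfh, cgi, def, dej, ehj, ghj, gij

so the chain groups are C_0 ≅ Z^10, C_1 ≅ Z^30, C_2 ≅ Z^20.

∂_1: C_1 → C_0 is given by ∂[p,q] = [q] − [p]. For instance
  ∂gh = h − g.
As a 10×30 matrix over Z this has rank 9, with invariant factors (1,1,1,1,1,1,1,1,1).

The boundary map ∂_2: C_2 → C_1 sends each 2-simplex [p,q,r] to [q,r] − [p,r] + [p,q]. For instance
  ∂dej = ej − dj + de,
  ∂adg = dg − ag + ad.
The 30×20 boundary matrix has rank 20 and Smith normal form diag(1,1,1,1,1,1,1,1,1,1,1,1,1,1,1,1,1,1,1,2).

Computing H_k = (kernel of ∂_k) / (image of ∂_{k+1}):

  H_0: rank C_0 − rank ∂_1 = 10 − 9 = 1, and the invariant factors of ∂_1 are all 1, so H_0 ≅ Z.
  H_1: rank ker ∂_1 − rank ∂_2 = (30 − 9) − 20 = 1, and ∂_2 has invariant factor 2 > 1, so H_1 ≅ Z ⊕ Z/2.
  H_2: rank ker ∂_2 − rank ∂_3 = (20 − 20) − 0 = 0, and there is no ∂_3, so H_2 ≅ 0.

As a check, the Euler characteristic is 10 − 30 + 20 = 0, which agrees with 1 − 1 + 0 = 0.

H_0 ≅ Z,  H_1 ≅ Z ⊕ Z/2,  H_2 = 0.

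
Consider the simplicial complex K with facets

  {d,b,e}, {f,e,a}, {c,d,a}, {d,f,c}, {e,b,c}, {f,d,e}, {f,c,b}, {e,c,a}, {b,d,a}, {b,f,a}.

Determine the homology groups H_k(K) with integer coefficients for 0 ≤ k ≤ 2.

H_0 ≅ Z,  H_1 ≅ Z/2Z,  H_2 = 0.

Take the total order a < b < c < d < e < f on the vertex set. Then K (dimension 2) consists of the simplices:

  0-simplices (6): a, b, c, d, e, f
  1-simplices (15): ab, ac, ad, ae, af, bc, bd, be, bf, cd, ce, cf, de, df, ef
  2-simplices (10): abd, abf, acd, ace, aef, bce, bcf, bde, cdf, def

giving chain groups C_0 ≅ Z^6, C_1 ≅ Z^15, C_2 ≅ Z^10.

The boundary map ∂_1: C_1 → C_0 sends each edge [p,q] (with p < q) to q − p.
The 6×15 boundary matrix has rank 5 and Smith normal form diag(1,1,1,1,1).

The boundary map ∂_2: C_2 → C_1 acts by ∂[p,q,r] = [q,r] − [p,r] + [p,q]. For instance
  ∂bce = ce − be + bc,
  ∂bde = de − be + bd.
The resulting 15×10 matrix has rank 10, and its Smith normal form has invariant factors (1,1,1,1,1,1,1,1,1,2).

Reading off H_k = ker ∂_k / im ∂_{k+1}:

  H_0: rank C_0 − rank ∂_1 = 6 − 5 = 1, and the invariant factors of ∂_1 are all 1, so H_0 ≅ Z.
  H_1: rank ker ∂_1 − rank ∂_2 = (15 − 5) − 10 = 0, and ∂_2 has invariant factor 2 > 1, so H_1 ≅ Z/2Z.
  H_2: rank ker ∂_2 − rank ∂_3 = (10 − 10) − 0 = 0, and there is no ∂_3, so H_2 ≅ 0.

As a check, the Euler characteristic is 6 − 15 + 10 = 1, which agrees with 1 − 0 + 0 = 1.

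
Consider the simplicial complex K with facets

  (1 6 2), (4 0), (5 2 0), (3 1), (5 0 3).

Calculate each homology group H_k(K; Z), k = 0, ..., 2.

We work with the vertex ordering 0 < 1 < 2 < 3 < 4 < 5 < 6. The simplices of K, each written with vertices in increasing order, are:

  0-simplices (7): [0], [1], [2], [3], [4], [5], [6]
  1-simplices (10): [0,2], [0,3], [0,4], [0,5], [1,2], [1,3], [1,6], [2,5], [2,6], [3,5]
  2-simplices (3): [0,2,5], [0,3,5], [1,2,6]

Hence C_0 ≅ Z^7, C_1 ≅ Z^10, C_2 ≅ Z^3.

∂_1: C_1 → C_0 maps an edge to its endpoints' difference, ∂[p,q] = q − p. For instance
  ∂[0,3] = [3] − [0].
As a 7×10 matrix over Z this has rank 6, with invariant factors (1,1,1,1,1,1).

∂_2: C_2 → C_1 sends each 2-simplex [p,q,r] to [q,r] − [p,r] + [p,q]. For instance
  ∂[0,3,5] = [3,5] − [0,5] + [0,3],
  ∂[1,2,6] = [2,6] − [1,6] + [1,2].
As a 10×3 matrix over Z this has rank 3, with invariant factors (1,1,1).

Now H_k = ker ∂_k / im ∂_{k+1}, so:

  H_0: rank C_0 − rank ∂_1 = 7 − 6 = 1, and the invariant factors of ∂_1 are all 1, so H_0 = Z.
  H_1: rank ker ∂_1 − rank ∂_2 = (10 − 6) − 3 = 1, and the invariant factors of ∂_2 are all 1, so H_1 = Z.
  H_2: rank ker ∂_2 − rank ∂_3 = (3 − 3) − 0 = 0, and there is no ∂_3, so H_2 = 0.

H_0 = Z,  H_1 = Z,  H_2 = 0.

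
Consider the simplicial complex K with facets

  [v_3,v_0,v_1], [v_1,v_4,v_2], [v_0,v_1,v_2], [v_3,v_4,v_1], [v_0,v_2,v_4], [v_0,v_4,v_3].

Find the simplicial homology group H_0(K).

H_0 ≅ Z.

We work with the vertex ordering v_0 < v_1 < v_2 < v_3 < v_4. The simplices of K, each written with vertices in increasing order, are:

  0-simplices (5): [v_0], [v_1], [v_2], [v_3], [v_4]
  1-simplices (9): [v_0,v_1], [v_0,v_2], [v_0,v_3], [v_0,v_4], [v_1,v_2], [v_1,v_3], [v_1,v_4], [v_2,v_4], [v_3,v_4]
  2-simplices (6): [v_0,v_1,v_2], [v_0,v_1,v_3], [v_0,v_2,v_4], [v_0,v_3,v_4], [v_1,v_2,v_4], [v_1,v_3,v_4]

so the chain groups are C_0 ≅ Z^5, C_1 ≅ Z^9, C_2 ≅ Z^6.

The boundary map ∂_1: C_1 → C_0 maps an edge to its endpoints' difference, ∂[p,q] = q − p. For instance
  ∂[v_2,v_4] = [v_4] − [v_2].
As a 5×9 matrix over Z this has rank 4, with invariant factors (1,1,1,1).

The boundary map ∂_2: C_2 → C_1 acts by ∂[p,q,r] = [q,r] − [p,r] + [p,q]. For instance
  ∂[v_0,v_1,v_3] = [v_1,v_3] − [v_0,v_3] + [v_0,v_1],
  ∂[v_0,v_2,v_4] = [v_2,v_4] − [v_0,v_4] + [v_0,v_2].
The 9×6 boundary matrix has rank 5 and Smith normal form diag(1,1,1,1,1).

Computing H_k = (kernel of ∂_k) / (image of ∂_{k+1}):

  H_0: rank C_0 − rank ∂_1 = 5 − 4 = 1, and the invariant factors of ∂_1 are all 1, so H_0 ≅ Z.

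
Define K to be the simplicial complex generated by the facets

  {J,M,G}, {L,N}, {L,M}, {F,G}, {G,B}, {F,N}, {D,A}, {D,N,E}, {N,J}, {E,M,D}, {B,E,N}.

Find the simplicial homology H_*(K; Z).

H_0 = Z,  H_1 = Z^4,  H_2 = 0.

Fix the vertex order A < B < D < E < F < G < J < L < M < N and write every simplex with vertices in increasing order. Then dim K = 2 and the simplices of K are:

  0-simplices (10): A, B, D, E, F, G, J, L, M, N
  1-simplices (17): AD, BE, BG, BN, DE, DM, DN, EM, EN, FG, FN, GJ, GM, JM, JN, LM, LN
  2-simplices (4): BEN, DEM, DEN, GJM

Hence C_0 ≅ Z^10, C_1 ≅ Z^17, C_2 ≅ Z^4.

Boundary ∂_1: C_1 → C_0 is given by ∂[p,q] = [q] − [p].
The resulting 10×17 matrix has rank 9, and its Smith normal form has invariant factors (1,1,1,1,1,1,1,1,1).

The boundary map ∂_2: C_2 → C_1 sends each 2-simplex [p,q,r] to [q,r] − [p,r] + [p,q]. For instance
  ∂DEN = EN − DN + DE,
  ∂BEN = EN − BN + BE.
The 17×4 boundary matrix has rank 4 and Smith normal form diag(1,1,1,1).

Reading off H_k = ker ∂_k / im ∂_{k+1}:

  H_0: rank C_0 − rank ∂_1 = 10 − 9 = 1, and the invariant factors of ∂_1 are all 1, so H_0 = Z.
  H_1: rank ker ∂_1 − rank ∂_2 = (17 − 9) − 4 = 4, and the invariant factors of ∂_2 are all 1, so H_1 = Z^4.
  H_2: rank ker ∂_2 − rank ∂_3 = (4 − 4) − 0 = 0, and there is no ∂_3, so H_2 = 0.

As a check, the Euler characteristic is 10 − 17 + 4 = -3, which agrees with 1 − 4 + 0 = -3.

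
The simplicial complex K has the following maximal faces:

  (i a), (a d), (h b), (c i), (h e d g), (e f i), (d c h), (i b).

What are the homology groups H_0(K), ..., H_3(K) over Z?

H_0 ≅ Z,  H_1 ≅ Z^3,  H_2 = 0,  H_3 = 0.

We work with the vertex ordering a < b < c < d < e < f < g < h < i. The simplices of K, each written with vertices in increasing order, are:

  0-simplices (9): a, b, c, d, e, f, g, h, i
  1-simplices (16): ad, ai, bh, bi, cd, ch, ci, de, dg, dh, ef, eg, eh, ei, fi, gh
  2-simplices (6): cdh, deg, deh, dgh, efi, egh
  3-simplices (1): degh

giving chain groups C_0 ≅ Z^9, C_1 ≅ Z^16, C_2 ≅ Z^6, C_3 ≅ Z^1.

Boundary ∂_1: C_1 → C_0 maps an edge to its endpoints' difference, ∂[p,q] = q − p. For instance
  ∂de = e − d.
As a 9×16 matrix over Z this has rank 8, with invariant factors (1,1,1,1,1,1,1,1).

The boundary map ∂_2: C_2 → C_1 sends each 2-simplex [p,q,r] to [q,r] − [p,r] + [p,q]. For instance
  ∂efi = fi − ei + ef,
  ∂egh = gh − eh + eg.
The resulting 16×6 matrix has rank 5, and its Smith normal form has invariant factors (1,1,1,1,1).

∂_3: C_3 → C_2 sends each 3-simplex σ to the alternating sum Σ_i (−1)^i (σ with its i-th vertex removed). For instance
  ∂degh = egh − dgh + deh − deg.
As a 6×1 matrix over Z this has rank 1, with invariant factors (1).

Reading off H_k = ker ∂_k / im ∂_{k+1}:

  H_0: rank C_0 − rank ∂_1 = 9 − 8 = 1, and the invariant factors of ∂_1 are all 1, so H_0 = Z.
  H_1: rank ker ∂_1 − rank ∂_2 = (16 − 8) − 5 = 3, and the invariant factors of ∂_2 are all 1, so H_1 = Z^3.
  H_2: rank ker ∂_2 − rank ∂_3 = (6 − 5) − 1 = 0, and the invariant factors of ∂_3 are all 1, so H_2 = 0.
  H_3: rank ker ∂_3 − rank ∂_4 = (1 − 1) − 0 = 0, and there is no ∂_4, so H_3 = 0.

As a check, the Euler characteristic is 9 − 16 + 6 − 1 = -2, which agrees with 1 − 3 + 0 − 0 = -2.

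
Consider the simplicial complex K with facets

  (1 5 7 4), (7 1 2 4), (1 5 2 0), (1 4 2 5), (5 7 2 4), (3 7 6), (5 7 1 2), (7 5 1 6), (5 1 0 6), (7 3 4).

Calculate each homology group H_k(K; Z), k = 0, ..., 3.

H_0 ≅ Z,  H_1 = 0,  H_2 = 0,  H_3 ≅ Z.

Fix the vertex order 0 < 1 < 2 < 3 < 4 < 5 < 6 < 7 and write every simplex with vertices in increasing order. Then dim K = 3 and the simplices of K are:

  0-simplices (8): [0], [1], [2], [3], [4], [5], [6], [7]
  1-simplices (20): [0,1], [0,2], [0,5], [0,6], [1,2], [1,4], [1,5], [1,6], [1,7], [2,4], [2,5], [2,7], [3,4], [3,6], [3,7], [4,5], [4,7], [5,6], [5,7], [6,7]
  2-simplices (20): (20 of them)
  3-simplices (8): [0,1,2,5], [0,1,5,6], [1,2,4,5], [1,2,4,7], [1,2,5,7], [1,4,5,7], [1,5,6,7], [2,4,5,7]

Hence C_0 ≅ Z^8, C_1 ≅ Z^20, C_2 ≅ Z^20, C_3 ≅ Z^8.

The boundary map ∂_1: C_1 → C_0 maps an edge to its endpoints' difference, ∂[p,q] = q − p. For instance
  ∂[3,6] = [6] − [3].
The resulting 8×20 matrix has rank 7, and its Smith normal form has invariant factors (1,1,1,1,1,1,1).

The boundary map ∂_2: C_2 → C_1 sends each 2-simplex [p,q,r] to [q,r] − [p,r] + [p,q]. For instance
  ∂[2,4,5] = [4,5] − [2,5] + [2,4],
  ∂[1,4,7] = [4,7] − [1,7] + [1,4].
This gives a 20×20 integer matrix of rank 13; reducing to Smith normal form yields diagonal entries (1,1,1,1,1,1,1,1,1,1,1,1,1).

Boundary ∂_3: C_3 → C_2 sends each 3-simplex σ to the alternating sum Σ_i (−1)^i (σ with its i-th vertex removed). For instance
  ∂[1,5,6,7] = [5,6,7] − [1,6,7] + [1,5,7] − [1,5,6],
  ∂[2,4,5,7] = [4,5,7] − [2,5,7] + [2,4,7] − [2,4,5].
As a 20×8 matrix over Z this has rank 7, with invariant factors (1,1,1,1,1,1,1).

Computing H_k = (kernel of ∂_k) / (image of ∂_{k+1}):

  H_0: rank C_0 − rank ∂_1 = 8 − 7 = 1, and the invariant factors of ∂_1 are all 1, so H_0 = Z.
  H_1: rank ker ∂_1 − rank ∂_2 = (20 − 7) − 13 = 0, and the invariant factors of ∂_2 are all 1, so H_1 = 0.
  H_2: rank ker ∂_2 − rank ∂_3 = (20 − 13) − 7 = 0, and the invariant factors of ∂_3 are all 1, so H_2 = 0.
  H_3: rank ker ∂_3 − rank ∂_4 = (8 − 7) − 0 = 1, and there is no ∂_4, so H_3 = Z.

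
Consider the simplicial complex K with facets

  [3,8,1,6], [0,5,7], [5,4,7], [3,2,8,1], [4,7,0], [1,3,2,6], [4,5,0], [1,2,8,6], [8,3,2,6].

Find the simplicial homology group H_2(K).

Take the total order 0 < 1 < 2 < 3 < 4 < 5 < 6 < 7 < 8 on the vertex set. Then K (dimension 3) consists of the simplices:

  0-simplices (9): [0], [1], [2], [3], [4], [5], [6], [7], [8]
  1-simplices (16): [0,4], [0,5], [0,7], [1,2], [1,3], [1,6], [1,8], [2,3], [2,6], [2,8], [3,6], [3,8], [4,5], [4,7], [5,7], [6,8]
  2-simplices (14): [0,4,5], [0,4,7], [0,5,7], [1,2,3], [1,2,6], [1,2,8], [1,3,6], [1,3,8], [1,6,8], [2,3,6], [2,3,8], [2,6,8], [3,6,8], [4,5,7]
  3-simplices (5): [1,2,3,6], [1,2,3,8], [1,2,6,8], [1,3,6,8], [2,3,6,8]

so the chain groups are C_0 ≅ Z^9, C_1 ≅ Z^16, C_2 ≅ Z^14, C_3 ≅ Z^5.

∂_1: C_1 → C_0 sends each edge [p,q] (with p < q) to q − p. For instance
  ∂[1,2] = [2] − [1].
This gives a 9×16 integer matrix of rank 7; reducing to Smith normal form yields diagonal entries (1,1,1,1,1,1,1).

Boundary ∂_2: C_2 → C_1 sends each 2-simplex [p,q,r] to [q,r] − [p,r] + [p,q]. For instance
  ∂[4,5,7] = [5,7] − [4,7] + [4,5],
  ∂[1,2,8] = [2,8] − [1,8] + [1,2].
As a 16×14 matrix over Z this has rank 9, with invariant factors (1,1,1,1,1,1,1,1,1).

∂_3: C_3 → C_2 sends each 3-simplex σ to the alternating sum Σ_i (−1)^i (σ with its i-th vertex removed). For instance
  ∂[1,2,3,6] = [2,3,6] − [1,3,6] + [1,2,6] − [1,2,3],
  ∂[1,2,3,8] = [2,3,8] − [1,3,8] + [1,2,8] − [1,2,3].
The resulting 14×5 matrix has rank 4, and its Smith normal form has invariant factors (1,1,1,1).

Now H_k = ker ∂_k / im ∂_{k+1}, so:

  H_2: rank ker ∂_2 − rank ∂_3 = (14 − 9) − 4 = 1, and the invariant factors of ∂_3 are all 1, so H_2 ≅ Z.

(K is a triangulation of the disjoint union of the 2-sphere S^2 and the 3-sphere S^3.)

H_2 ≅ Z.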